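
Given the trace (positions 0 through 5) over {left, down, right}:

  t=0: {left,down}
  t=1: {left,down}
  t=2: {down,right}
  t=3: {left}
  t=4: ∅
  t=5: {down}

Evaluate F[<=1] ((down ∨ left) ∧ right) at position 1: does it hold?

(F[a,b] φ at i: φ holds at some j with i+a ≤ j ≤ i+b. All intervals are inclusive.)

Check ((down ∨ left) ∧ right) at each j in [1,2]:
  j=1: false
  j=2: true
Found at j=2 → formula holds.

Holds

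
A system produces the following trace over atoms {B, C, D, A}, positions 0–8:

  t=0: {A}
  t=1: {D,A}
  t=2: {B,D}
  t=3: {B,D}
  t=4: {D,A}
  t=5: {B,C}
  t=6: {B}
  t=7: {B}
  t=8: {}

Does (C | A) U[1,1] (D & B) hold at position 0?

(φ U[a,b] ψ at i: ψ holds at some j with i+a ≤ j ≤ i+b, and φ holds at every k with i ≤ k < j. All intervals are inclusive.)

Does not hold

Need some j in [1,1] with (D & B), and (C | A) at every k in [0,j-1].
  j=1: (D & B) false.
No j in the window works → until fails.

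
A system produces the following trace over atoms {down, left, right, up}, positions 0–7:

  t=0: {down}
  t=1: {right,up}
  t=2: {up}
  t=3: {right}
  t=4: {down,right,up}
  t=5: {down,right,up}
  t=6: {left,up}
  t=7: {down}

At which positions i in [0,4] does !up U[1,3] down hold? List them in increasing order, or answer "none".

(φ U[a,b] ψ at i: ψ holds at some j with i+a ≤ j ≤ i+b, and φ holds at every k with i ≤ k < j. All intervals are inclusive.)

3

Evaluate at each i in [0,4]:
  i=0: ✗ (no rhs in [1,3])
  i=1: ✗ (lhs fails at k=1 before rhs at j=4)
  i=2: ✗ (lhs fails at k=2 before rhs at j=4)
  i=3: ✓ (rhs at j=4; lhs holds on [3,3])
  i=4: ✗ (lhs fails at k=4 before rhs at j=5)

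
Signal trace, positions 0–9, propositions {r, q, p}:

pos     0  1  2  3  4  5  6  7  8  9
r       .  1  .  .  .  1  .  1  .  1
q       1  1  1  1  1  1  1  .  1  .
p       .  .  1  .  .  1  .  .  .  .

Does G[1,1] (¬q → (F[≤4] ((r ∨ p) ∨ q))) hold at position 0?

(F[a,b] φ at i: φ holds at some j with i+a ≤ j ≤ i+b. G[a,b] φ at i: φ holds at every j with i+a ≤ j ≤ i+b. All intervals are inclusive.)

Check (¬q → (F[≤4] ((r ∨ p) ∨ q))) at every j in [1,1]:
  j=1: antecedent false → ✓
All positions satisfy it → formula holds.

True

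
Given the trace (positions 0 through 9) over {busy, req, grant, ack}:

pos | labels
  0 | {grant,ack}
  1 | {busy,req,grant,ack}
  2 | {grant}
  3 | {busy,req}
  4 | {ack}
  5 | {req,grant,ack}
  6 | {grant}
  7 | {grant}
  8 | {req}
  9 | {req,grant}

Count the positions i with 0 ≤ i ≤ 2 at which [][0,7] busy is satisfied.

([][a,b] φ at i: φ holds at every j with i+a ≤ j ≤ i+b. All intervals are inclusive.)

0

Evaluate at each i in [0,2]:
  i=0: ✗ (fails at j=0)
  i=1: ✗ (fails at j=2)
  i=2: ✗ (fails at j=2)
Positions where it holds: {} → 0.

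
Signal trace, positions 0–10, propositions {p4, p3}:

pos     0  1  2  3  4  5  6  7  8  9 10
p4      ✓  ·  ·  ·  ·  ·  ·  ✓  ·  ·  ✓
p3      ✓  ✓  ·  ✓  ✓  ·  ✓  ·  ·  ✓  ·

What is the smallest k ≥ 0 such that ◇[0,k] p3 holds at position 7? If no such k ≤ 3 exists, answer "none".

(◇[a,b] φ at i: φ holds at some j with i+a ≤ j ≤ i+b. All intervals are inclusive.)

2

Scan j = 7,8,… for p3:
  j=7: fails
  j=8: fails
  j=9: holds
First hit at j=9, so smallest k = 9-7 = 2.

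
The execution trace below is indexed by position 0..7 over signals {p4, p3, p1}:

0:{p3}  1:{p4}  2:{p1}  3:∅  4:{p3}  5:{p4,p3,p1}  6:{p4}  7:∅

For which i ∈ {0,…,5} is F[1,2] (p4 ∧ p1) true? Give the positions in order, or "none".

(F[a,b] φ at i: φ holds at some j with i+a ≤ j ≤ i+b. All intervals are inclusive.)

Evaluate at each i in [0,5]:
  i=0: ✗ (none in [1,2])
  i=1: ✗ (none in [2,3])
  i=2: ✗ (none in [3,4])
  i=3: ✓ (witness j=5)
  i=4: ✓ (witness j=5)
  i=5: ✗ (none in [6,7])

3, 4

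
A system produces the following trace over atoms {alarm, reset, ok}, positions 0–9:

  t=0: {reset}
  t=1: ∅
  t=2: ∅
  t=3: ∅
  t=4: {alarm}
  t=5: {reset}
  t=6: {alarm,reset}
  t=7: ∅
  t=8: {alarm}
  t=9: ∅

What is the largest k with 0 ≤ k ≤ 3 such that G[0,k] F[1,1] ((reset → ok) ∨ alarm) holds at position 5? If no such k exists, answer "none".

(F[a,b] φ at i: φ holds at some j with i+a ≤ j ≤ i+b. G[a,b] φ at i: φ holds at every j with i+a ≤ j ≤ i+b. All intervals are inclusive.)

3

F[1,1] ((reset → ok) ∨ alarm) must hold from j=5 onward; find where it first fails.
  j=5: holds
  j=6: holds
  j=7: holds
  j=8: holds
Holds through j=8; largest k = 3.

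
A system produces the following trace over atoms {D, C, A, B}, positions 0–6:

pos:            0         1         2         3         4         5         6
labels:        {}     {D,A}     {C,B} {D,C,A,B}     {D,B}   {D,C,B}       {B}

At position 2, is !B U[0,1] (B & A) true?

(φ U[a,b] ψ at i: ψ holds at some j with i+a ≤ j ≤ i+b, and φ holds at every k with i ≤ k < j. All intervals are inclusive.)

No

Need some j in [2,3] with (B & A), and !B at every k in [2,j-1].
  j=2: (B & A) false.
  j=3: (B & A) holds, but !B fails at k=2 → not this j.
No j in the window works → until fails.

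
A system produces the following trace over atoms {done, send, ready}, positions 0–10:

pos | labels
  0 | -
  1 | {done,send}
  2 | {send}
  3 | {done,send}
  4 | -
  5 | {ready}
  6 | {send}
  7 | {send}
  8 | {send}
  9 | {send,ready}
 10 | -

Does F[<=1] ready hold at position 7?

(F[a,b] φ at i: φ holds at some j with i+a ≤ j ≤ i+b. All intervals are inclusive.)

No

Check ready at each j in [7,8]:
  j=7: false
  j=8: false
No position in the window satisfies it → formula fails.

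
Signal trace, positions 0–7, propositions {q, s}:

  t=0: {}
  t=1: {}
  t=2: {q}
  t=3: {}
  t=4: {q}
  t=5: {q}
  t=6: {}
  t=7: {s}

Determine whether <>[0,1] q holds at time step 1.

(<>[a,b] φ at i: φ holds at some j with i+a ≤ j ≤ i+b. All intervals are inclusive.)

True

Check q at each j in [1,2]:
  j=1: false
  j=2: true
Found at j=2 → formula holds.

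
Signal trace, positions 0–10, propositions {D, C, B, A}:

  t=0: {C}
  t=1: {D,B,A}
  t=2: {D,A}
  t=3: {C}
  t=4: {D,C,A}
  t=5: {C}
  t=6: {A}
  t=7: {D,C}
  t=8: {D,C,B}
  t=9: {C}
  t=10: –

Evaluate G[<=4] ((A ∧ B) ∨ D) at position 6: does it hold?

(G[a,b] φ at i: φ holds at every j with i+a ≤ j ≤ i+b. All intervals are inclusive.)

No

Check ((A ∧ B) ∨ D) at every j in [6,10]:
  j=6: false
  j=7: true
  j=8: true
  j=9: false
  j=10: false
Fails at j=6 → formula fails.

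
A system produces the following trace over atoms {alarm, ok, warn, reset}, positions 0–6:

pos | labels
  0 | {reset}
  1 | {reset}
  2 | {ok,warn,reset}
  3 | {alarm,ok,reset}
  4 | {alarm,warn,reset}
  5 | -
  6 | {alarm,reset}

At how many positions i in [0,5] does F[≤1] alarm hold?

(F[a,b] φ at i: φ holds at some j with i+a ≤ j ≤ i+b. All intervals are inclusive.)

Evaluate at each i in [0,5]:
  i=0: ✗ (none in [0,1])
  i=1: ✗ (none in [1,2])
  i=2: ✓ (witness j=3)
  i=3: ✓ (witness j=3)
  i=4: ✓ (witness j=4)
  i=5: ✓ (witness j=6)
Positions where it holds: {2, 3, 4, 5} → 4.

4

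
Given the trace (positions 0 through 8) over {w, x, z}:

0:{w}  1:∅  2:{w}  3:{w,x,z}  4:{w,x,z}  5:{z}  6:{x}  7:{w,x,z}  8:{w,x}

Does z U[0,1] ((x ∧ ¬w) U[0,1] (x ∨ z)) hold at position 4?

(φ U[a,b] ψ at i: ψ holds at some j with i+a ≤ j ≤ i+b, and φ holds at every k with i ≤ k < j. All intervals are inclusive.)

Need some j in [4,5] with ((x ∧ ¬w) U[0,1] (x ∨ z)), and z at every k in [4,j-1].
  j=4: ((x ∧ ¬w) U[0,1] (x ∨ z)) holds; no prefix to check → satisfied.

Yes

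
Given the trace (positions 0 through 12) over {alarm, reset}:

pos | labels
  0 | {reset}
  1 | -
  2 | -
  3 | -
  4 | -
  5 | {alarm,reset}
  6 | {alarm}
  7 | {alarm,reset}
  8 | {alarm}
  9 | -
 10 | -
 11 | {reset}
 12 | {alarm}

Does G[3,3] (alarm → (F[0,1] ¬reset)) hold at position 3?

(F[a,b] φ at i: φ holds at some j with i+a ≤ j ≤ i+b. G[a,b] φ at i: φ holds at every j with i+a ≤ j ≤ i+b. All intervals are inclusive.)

True

Check (alarm → (F[0,1] ¬reset)) at every j in [6,6]:
  j=6: antecedent true; consequent holds (witness at 6) → ✓
All positions satisfy it → formula holds.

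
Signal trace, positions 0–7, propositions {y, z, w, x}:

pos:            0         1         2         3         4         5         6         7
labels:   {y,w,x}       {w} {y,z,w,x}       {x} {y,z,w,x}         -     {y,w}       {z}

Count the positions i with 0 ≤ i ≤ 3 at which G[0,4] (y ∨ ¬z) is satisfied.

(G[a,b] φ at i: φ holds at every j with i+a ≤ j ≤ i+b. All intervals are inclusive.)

Evaluate at each i in [0,3]:
  i=0: ✓ (all of [0,4])
  i=1: ✓ (all of [1,5])
  i=2: ✓ (all of [2,6])
  i=3: ✗ (fails at j=7)
Positions where it holds: {0, 1, 2} → 3.

3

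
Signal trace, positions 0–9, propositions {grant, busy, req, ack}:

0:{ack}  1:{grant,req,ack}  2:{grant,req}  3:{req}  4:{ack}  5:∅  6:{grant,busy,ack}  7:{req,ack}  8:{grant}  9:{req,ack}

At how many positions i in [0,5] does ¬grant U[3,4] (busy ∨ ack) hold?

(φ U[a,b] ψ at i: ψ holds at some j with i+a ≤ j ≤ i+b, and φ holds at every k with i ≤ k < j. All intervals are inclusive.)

1

Evaluate at each i in [0,5]:
  i=0: ✗ (lhs fails at k=1 before rhs at j=4)
  i=1: ✗ (lhs fails at k=1 before rhs at j=4)
  i=2: ✗ (lhs fails at k=2 before rhs at j=6)
  i=3: ✓ (rhs at j=6; lhs holds on [3,5])
  i=4: ✗ (lhs fails at k=6 before rhs at j=7)
  i=5: ✗ (lhs fails at k=6 before rhs at j=9)
Positions where it holds: {3} → 1.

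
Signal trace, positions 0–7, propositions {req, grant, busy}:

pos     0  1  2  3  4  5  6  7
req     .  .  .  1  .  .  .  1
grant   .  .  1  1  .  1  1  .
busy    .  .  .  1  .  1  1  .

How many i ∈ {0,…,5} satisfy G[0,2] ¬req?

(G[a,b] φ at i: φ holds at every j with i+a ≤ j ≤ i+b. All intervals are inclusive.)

2

Evaluate at each i in [0,5]:
  i=0: ✓ (all of [0,2])
  i=1: ✗ (fails at j=3)
  i=2: ✗ (fails at j=3)
  i=3: ✗ (fails at j=3)
  i=4: ✓ (all of [4,6])
  i=5: ✗ (fails at j=7)
Positions where it holds: {0, 4} → 2.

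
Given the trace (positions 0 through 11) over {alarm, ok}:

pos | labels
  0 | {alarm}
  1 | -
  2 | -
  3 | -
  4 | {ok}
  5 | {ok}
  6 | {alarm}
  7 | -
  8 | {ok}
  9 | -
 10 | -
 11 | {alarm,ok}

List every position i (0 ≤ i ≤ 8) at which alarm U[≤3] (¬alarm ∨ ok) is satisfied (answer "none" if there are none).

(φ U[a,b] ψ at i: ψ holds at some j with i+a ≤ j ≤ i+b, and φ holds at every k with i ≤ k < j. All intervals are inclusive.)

Evaluate at each i in [0,8]:
  i=0: ✓ (rhs at j=1; lhs holds on [0,0])
  i=1: ✓ (rhs at j=1)
  i=2: ✓ (rhs at j=2)
  i=3: ✓ (rhs at j=3)
  i=4: ✓ (rhs at j=4)
  i=5: ✓ (rhs at j=5)
  i=6: ✓ (rhs at j=7; lhs holds on [6,6])
  i=7: ✓ (rhs at j=7)
  i=8: ✓ (rhs at j=8)

0, 1, 2, 3, 4, 5, 6, 7, 8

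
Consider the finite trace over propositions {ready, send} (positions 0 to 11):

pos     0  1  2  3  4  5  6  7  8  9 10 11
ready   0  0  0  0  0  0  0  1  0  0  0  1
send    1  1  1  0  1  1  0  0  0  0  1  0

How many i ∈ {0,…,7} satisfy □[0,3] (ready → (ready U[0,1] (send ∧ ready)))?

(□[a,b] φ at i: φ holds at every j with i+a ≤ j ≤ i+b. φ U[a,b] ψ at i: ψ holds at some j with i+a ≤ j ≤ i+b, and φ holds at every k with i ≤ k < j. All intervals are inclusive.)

4

Evaluate at each i in [0,7]:
  i=0: ✓ (all of [0,3])
  i=1: ✓ (all of [1,4])
  i=2: ✓ (all of [2,5])
  i=3: ✓ (all of [3,6])
  i=4: ✗ (fails at j=7)
  i=5: ✗ (fails at j=7)
  i=6: ✗ (fails at j=7)
  i=7: ✗ (fails at j=7)
Positions where it holds: {0, 1, 2, 3} → 4.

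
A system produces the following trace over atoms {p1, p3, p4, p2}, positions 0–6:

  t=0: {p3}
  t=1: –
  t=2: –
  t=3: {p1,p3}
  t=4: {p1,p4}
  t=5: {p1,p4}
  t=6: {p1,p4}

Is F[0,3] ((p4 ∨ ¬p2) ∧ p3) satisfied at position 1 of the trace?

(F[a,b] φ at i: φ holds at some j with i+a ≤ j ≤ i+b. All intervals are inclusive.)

True

Check ((p4 ∨ ¬p2) ∧ p3) at each j in [1,4]:
  j=1: false
  j=2: false
  j=3: true
  j=4: false
Found at j=3 → formula holds.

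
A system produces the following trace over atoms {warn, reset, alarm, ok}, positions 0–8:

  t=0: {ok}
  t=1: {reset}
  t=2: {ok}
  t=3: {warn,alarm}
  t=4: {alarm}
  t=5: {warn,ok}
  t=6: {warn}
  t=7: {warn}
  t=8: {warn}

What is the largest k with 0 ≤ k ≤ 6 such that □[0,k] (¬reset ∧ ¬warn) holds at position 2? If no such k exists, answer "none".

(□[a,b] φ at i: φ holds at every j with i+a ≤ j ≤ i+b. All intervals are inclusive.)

0

(¬reset ∧ ¬warn) must hold from j=2 onward; find where it first fails.
  j=2: holds
  j=3: fails
Holds on [2,2], so largest k = 0.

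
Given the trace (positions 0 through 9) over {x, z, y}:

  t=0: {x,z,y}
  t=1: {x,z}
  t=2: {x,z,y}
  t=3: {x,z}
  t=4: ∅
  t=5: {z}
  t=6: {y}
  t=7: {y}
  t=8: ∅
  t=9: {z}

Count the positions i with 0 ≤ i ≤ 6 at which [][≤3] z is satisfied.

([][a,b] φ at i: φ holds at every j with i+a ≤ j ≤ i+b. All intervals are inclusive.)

1

Evaluate at each i in [0,6]:
  i=0: ✓ (all of [0,3])
  i=1: ✗ (fails at j=4)
  i=2: ✗ (fails at j=4)
  i=3: ✗ (fails at j=4)
  i=4: ✗ (fails at j=4)
  i=5: ✗ (fails at j=6)
  i=6: ✗ (fails at j=6)
Positions where it holds: {0} → 1.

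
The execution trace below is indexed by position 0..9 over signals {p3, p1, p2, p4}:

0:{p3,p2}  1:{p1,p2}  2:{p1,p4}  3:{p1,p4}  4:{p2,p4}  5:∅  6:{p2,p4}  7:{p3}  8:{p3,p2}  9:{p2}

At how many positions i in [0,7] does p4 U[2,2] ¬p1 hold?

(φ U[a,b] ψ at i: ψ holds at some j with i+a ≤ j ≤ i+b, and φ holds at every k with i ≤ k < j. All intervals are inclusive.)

Evaluate at each i in [0,7]:
  i=0: ✗ (no rhs in [2,2])
  i=1: ✗ (no rhs in [3,3])
  i=2: ✓ (rhs at j=4; lhs holds on [2,3])
  i=3: ✓ (rhs at j=5; lhs holds on [3,4])
  i=4: ✗ (lhs fails at k=5 before rhs at j=6)
  i=5: ✗ (lhs fails at k=5 before rhs at j=7)
  i=6: ✗ (lhs fails at k=7 before rhs at j=8)
  i=7: ✗ (lhs fails at k=7 before rhs at j=9)
Positions where it holds: {2, 3} → 2.

2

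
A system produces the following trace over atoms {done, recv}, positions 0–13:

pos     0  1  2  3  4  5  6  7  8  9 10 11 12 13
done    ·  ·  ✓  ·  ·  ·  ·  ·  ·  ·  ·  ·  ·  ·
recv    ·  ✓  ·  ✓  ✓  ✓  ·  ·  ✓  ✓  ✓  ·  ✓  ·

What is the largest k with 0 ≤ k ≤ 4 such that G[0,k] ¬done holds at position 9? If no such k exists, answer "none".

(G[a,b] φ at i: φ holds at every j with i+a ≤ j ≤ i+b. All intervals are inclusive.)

¬done must hold from j=9 onward; find where it first fails.
  j=9: holds
  j=10: holds
  j=11: holds
  j=12: holds
  j=13: holds
Holds through j=13; largest k = 4.

4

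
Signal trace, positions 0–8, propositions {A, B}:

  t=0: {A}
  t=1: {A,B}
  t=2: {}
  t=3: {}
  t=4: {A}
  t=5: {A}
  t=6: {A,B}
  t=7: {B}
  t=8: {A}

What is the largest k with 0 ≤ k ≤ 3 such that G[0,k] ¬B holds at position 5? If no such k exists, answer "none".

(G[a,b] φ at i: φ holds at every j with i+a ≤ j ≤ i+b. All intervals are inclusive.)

0

¬B must hold from j=5 onward; find where it first fails.
  j=5: holds
  j=6: fails
Holds on [5,5], so largest k = 0.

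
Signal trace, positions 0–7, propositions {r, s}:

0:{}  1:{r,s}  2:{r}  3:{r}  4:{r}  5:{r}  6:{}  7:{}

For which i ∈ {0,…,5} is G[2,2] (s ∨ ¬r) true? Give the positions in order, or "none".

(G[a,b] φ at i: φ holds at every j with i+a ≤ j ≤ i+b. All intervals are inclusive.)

4, 5

Evaluate at each i in [0,5]:
  i=0: ✗ (fails at j=2)
  i=1: ✗ (fails at j=3)
  i=2: ✗ (fails at j=4)
  i=3: ✗ (fails at j=5)
  i=4: ✓ (all of [6,6])
  i=5: ✓ (all of [7,7])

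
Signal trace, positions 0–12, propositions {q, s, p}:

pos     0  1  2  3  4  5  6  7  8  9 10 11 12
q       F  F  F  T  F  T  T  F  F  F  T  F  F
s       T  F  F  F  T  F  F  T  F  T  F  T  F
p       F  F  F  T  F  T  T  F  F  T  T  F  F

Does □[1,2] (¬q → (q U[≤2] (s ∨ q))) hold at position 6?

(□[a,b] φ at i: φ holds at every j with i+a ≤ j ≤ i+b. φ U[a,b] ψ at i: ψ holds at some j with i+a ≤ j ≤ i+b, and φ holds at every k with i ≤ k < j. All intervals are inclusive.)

Does not hold

Check (¬q → (q U[≤2] (s ∨ q))) at every j in [7,8]:
  j=7: antecedent true; consequent holds → ✓
  j=8: antecedent true; consequent fails → ✗
Fails at j=8 → formula fails.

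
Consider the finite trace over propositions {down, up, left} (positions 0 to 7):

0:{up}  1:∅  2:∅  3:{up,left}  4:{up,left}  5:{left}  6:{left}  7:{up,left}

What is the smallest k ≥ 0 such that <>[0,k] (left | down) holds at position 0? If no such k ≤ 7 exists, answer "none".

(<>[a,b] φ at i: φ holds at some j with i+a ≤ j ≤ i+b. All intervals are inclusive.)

3

Scan j = 0,1,… for (left | down):
  j=0: fails
  j=1: fails
  j=2: fails
  j=3: holds
First hit at j=3, so smallest k = 3-0 = 3.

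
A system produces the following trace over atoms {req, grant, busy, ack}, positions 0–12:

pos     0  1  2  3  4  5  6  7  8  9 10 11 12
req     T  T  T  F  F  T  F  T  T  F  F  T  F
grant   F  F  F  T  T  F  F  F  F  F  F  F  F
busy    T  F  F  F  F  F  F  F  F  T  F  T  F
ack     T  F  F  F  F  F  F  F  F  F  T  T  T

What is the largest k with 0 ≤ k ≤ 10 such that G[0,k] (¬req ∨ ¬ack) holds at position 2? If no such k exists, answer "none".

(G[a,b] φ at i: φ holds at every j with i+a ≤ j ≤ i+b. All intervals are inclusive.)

(¬req ∨ ¬ack) must hold from j=2 onward; find where it first fails.
  j=2: holds
  j=3: holds
  j=4: holds
  j=5: holds
  j=6: holds
  j=7: holds
  j=8: holds
  j=9: holds
  j=10: holds
  j=11: fails
Holds on [2,10], so largest k = 8.

8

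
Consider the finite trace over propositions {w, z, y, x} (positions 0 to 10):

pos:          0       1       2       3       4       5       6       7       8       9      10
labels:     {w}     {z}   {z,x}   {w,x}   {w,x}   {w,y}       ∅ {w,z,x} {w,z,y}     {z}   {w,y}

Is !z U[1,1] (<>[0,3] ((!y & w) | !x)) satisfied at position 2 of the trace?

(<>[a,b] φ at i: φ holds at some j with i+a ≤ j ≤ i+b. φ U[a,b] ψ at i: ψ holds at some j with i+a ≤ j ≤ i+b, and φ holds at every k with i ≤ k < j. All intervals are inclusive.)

No

Need some j in [3,3] with <>[0,3] ((!y & w) | !x), and !z at every k in [2,j-1].
  j=3: <>[0,3] ((!y & w) | !x) holds, but !z fails at k=2 → not this j.
No j in the window works → until fails.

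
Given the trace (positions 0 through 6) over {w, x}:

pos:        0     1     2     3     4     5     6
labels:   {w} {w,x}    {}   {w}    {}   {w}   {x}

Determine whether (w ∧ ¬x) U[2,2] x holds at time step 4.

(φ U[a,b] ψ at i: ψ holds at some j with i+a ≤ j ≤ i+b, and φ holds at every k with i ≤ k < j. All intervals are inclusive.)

Does not hold

Need some j in [6,6] with x, and (w ∧ ¬x) at every k in [4,j-1].
  j=6: x holds, but (w ∧ ¬x) fails at k=4 → not this j.
No j in the window works → until fails.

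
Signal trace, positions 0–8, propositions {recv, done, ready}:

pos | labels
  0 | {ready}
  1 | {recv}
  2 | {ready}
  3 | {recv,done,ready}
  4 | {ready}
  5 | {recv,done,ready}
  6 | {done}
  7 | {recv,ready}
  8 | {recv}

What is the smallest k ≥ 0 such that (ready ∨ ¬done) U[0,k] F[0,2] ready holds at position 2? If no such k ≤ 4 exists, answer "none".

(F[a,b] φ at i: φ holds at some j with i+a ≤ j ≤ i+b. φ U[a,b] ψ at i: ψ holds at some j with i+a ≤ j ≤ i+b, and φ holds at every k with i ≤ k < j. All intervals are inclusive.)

0

Need earliest j ≥ 2 with F[0,2] ready, and (ready ∨ ¬done) at every k in [2,j-1].
  j=2: rhs holds (empty prefix). k = 0.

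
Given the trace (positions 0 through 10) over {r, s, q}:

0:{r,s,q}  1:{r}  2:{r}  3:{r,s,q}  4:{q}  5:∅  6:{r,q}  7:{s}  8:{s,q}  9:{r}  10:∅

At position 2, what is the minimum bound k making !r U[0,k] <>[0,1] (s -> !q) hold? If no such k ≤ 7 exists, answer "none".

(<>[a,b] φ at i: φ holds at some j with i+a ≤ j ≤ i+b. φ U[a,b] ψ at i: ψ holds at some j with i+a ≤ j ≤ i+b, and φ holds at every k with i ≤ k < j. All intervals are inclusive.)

Need earliest j ≥ 2 with <>[0,1] (s -> !q), and !r at every k in [2,j-1].
  j=2: rhs holds (empty prefix). k = 0.

0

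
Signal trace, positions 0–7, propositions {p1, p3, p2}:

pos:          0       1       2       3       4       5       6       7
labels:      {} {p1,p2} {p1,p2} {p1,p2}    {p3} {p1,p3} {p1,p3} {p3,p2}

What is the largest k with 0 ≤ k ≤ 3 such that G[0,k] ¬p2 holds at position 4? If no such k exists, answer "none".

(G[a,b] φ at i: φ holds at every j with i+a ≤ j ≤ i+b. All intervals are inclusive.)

2

¬p2 must hold from j=4 onward; find where it first fails.
  j=4: holds
  j=5: holds
  j=6: holds
  j=7: fails
Holds on [4,6], so largest k = 2.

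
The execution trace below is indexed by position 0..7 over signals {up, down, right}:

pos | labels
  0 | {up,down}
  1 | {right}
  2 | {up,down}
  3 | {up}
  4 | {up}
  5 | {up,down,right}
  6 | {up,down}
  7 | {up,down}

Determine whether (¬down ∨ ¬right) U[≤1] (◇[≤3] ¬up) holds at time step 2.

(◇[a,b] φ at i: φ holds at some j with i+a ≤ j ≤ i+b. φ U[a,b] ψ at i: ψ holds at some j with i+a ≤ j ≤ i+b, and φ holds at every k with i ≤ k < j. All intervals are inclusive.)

Need some j in [2,3] with ◇[≤3] ¬up, and (¬down ∨ ¬right) at every k in [2,j-1].
  j=2: ◇[≤3] ¬up — fails (none in [2,5]).
  j=3: ◇[≤3] ¬up — fails (none in [3,6]).
No j in the window works → until fails.

Does not hold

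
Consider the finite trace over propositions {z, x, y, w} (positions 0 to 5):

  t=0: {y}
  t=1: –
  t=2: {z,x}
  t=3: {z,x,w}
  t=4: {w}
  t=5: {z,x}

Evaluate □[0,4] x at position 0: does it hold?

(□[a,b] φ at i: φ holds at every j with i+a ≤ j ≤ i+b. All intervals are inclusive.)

Check x at every j in [0,4]:
  j=0: false
  j=1: false
  j=2: true
  j=3: true
  j=4: false
Fails at j=0 → formula fails.

No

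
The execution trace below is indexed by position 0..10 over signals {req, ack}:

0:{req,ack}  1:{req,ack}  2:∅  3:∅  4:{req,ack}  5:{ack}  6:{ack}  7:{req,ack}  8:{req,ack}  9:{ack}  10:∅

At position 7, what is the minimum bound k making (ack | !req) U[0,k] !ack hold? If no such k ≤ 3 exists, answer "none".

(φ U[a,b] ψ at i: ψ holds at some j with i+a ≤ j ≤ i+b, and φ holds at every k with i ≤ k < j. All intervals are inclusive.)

3

Need earliest j ≥ 7 with !ack, and (ack | !req) at every k in [7,j-1].
  j=7: rhs fails.
  j=8: rhs fails.
  j=9: rhs fails.
  j=10: rhs holds; lhs holds on [7,9]. k = 3.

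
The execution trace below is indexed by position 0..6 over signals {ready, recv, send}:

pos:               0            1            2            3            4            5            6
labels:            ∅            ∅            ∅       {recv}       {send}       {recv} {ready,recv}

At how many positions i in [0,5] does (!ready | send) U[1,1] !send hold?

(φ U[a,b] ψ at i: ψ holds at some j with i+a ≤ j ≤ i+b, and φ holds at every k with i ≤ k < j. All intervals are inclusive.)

5

Evaluate at each i in [0,5]:
  i=0: ✓ (rhs at j=1; lhs holds on [0,0])
  i=1: ✓ (rhs at j=2; lhs holds on [1,1])
  i=2: ✓ (rhs at j=3; lhs holds on [2,2])
  i=3: ✗ (no rhs in [4,4])
  i=4: ✓ (rhs at j=5; lhs holds on [4,4])
  i=5: ✓ (rhs at j=6; lhs holds on [5,5])
Positions where it holds: {0, 1, 2, 4, 5} → 5.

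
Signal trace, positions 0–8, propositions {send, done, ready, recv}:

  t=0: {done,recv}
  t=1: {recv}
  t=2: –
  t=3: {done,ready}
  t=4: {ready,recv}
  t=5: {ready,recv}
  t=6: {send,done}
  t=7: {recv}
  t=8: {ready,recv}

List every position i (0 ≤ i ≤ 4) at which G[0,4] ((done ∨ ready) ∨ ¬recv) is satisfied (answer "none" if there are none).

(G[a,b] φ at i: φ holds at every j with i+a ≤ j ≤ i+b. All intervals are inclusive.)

2

Evaluate at each i in [0,4]:
  i=0: ✗ (fails at j=1)
  i=1: ✗ (fails at j=1)
  i=2: ✓ (all of [2,6])
  i=3: ✗ (fails at j=7)
  i=4: ✗ (fails at j=7)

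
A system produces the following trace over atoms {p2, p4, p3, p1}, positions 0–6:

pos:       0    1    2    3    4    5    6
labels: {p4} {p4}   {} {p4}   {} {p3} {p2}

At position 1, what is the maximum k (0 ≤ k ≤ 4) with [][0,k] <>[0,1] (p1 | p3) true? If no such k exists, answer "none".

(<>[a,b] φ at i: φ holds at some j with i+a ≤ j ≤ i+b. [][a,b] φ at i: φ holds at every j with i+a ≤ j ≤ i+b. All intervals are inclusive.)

none

<>[0,1] (p1 | p3) must hold from j=1 onward; find where it first fails.
  j=1: fails → no k works.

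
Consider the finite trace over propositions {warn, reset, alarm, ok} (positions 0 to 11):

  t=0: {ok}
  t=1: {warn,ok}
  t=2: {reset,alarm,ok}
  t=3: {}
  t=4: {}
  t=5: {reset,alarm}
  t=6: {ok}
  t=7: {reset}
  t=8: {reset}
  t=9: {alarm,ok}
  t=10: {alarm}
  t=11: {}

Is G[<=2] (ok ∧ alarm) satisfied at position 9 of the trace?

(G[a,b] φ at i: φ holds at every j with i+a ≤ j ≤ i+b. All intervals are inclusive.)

No

Check (ok ∧ alarm) at every j in [9,11]:
  j=9: true
  j=10: false
  j=11: false
Fails at j=10 → formula fails.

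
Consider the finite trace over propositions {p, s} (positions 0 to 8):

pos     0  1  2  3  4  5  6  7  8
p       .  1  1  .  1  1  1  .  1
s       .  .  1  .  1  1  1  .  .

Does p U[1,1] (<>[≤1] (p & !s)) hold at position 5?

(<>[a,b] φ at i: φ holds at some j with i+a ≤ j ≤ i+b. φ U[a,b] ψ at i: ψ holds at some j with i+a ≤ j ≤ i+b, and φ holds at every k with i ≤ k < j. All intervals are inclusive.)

Need some j in [6,6] with <>[≤1] (p & !s), and p at every k in [5,j-1].
  j=6: <>[≤1] (p & !s) — fails (none in [6,7]).
No j in the window works → until fails.

False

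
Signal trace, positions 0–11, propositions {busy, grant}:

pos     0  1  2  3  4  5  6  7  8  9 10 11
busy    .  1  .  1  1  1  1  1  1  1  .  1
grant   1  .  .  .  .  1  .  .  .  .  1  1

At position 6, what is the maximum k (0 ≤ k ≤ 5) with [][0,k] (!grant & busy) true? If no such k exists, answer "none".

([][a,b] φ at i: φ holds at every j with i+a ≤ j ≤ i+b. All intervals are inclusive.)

(!grant & busy) must hold from j=6 onward; find where it first fails.
  j=6: holds
  j=7: holds
  j=8: holds
  j=9: holds
  j=10: fails
Holds on [6,9], so largest k = 3.

3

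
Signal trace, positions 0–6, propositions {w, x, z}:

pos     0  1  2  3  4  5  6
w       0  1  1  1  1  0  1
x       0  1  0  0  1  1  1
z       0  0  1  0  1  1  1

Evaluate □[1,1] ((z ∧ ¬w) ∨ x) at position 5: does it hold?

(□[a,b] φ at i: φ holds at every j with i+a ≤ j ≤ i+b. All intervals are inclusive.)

Yes

Check ((z ∧ ¬w) ∨ x) at every j in [6,6]:
  j=6: true
All positions satisfy it → formula holds.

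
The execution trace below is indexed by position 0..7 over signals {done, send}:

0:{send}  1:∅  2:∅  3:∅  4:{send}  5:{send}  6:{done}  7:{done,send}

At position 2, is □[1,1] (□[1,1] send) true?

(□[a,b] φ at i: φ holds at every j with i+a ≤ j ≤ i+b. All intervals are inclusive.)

Check □[1,1] send at every j in [3,3]:
  j=3: holds on [4,4]
All positions satisfy it → formula holds.

Yes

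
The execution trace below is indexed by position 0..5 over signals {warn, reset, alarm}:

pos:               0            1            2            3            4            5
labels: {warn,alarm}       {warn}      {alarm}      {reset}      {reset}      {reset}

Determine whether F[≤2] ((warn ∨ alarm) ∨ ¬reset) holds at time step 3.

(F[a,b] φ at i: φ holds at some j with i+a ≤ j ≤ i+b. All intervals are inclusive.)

Check ((warn ∨ alarm) ∨ ¬reset) at each j in [3,5]:
  j=3: false
  j=4: false
  j=5: false
No position in the window satisfies it → formula fails.

Does not hold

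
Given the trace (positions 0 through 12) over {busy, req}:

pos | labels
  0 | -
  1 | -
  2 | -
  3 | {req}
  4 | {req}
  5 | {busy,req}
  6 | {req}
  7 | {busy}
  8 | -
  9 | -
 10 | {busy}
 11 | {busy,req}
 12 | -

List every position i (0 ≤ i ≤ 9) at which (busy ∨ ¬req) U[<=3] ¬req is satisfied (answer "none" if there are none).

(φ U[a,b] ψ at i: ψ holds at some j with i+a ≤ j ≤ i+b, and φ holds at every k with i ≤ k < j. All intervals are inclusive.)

0, 1, 2, 7, 8, 9

Evaluate at each i in [0,9]:
  i=0: ✓ (rhs at j=0)
  i=1: ✓ (rhs at j=1)
  i=2: ✓ (rhs at j=2)
  i=3: ✗ (no rhs in [3,6])
  i=4: ✗ (lhs fails at k=4 before rhs at j=7)
  i=5: ✗ (lhs fails at k=6 before rhs at j=7)
  i=6: ✗ (lhs fails at k=6 before rhs at j=7)
  i=7: ✓ (rhs at j=7)
  i=8: ✓ (rhs at j=8)
  i=9: ✓ (rhs at j=9)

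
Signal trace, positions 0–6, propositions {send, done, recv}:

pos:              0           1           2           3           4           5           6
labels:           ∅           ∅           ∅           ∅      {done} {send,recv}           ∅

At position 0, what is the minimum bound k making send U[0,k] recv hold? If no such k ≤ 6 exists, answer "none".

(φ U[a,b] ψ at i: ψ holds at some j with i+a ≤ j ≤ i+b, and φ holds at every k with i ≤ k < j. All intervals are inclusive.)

none

Need earliest j ≥ 0 with recv, and send at every k in [0,j-1].
  j=0: rhs fails.
  j=1: rhs fails.
  j=2: rhs fails.
  j=3: rhs fails.
  j=4: rhs fails.
  j=5: rhs holds but lhs fails at k=0.
  j=6: rhs fails.
No witness within the range → none.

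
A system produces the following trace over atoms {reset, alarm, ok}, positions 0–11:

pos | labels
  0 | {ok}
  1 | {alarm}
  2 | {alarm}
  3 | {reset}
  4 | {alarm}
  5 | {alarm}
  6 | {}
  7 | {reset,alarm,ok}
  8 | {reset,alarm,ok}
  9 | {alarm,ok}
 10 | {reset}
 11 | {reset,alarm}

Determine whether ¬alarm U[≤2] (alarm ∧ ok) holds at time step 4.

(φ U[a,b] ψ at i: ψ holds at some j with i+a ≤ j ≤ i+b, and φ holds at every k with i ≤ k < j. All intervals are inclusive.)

Need some j in [4,6] with (alarm ∧ ok), and ¬alarm at every k in [4,j-1].
  j=4: (alarm ∧ ok) false.
  j=5: (alarm ∧ ok) false.
  j=6: (alarm ∧ ok) false.
No j in the window works → until fails.

No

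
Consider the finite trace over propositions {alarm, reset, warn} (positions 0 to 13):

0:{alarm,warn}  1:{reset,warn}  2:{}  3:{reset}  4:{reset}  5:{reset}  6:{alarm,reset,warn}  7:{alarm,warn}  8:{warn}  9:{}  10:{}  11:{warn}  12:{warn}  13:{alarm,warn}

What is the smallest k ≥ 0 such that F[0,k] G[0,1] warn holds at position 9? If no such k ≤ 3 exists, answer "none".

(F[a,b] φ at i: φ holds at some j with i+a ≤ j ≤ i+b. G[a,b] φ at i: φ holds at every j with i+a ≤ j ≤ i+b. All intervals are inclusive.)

2

Scan j = 9,10,… for G[0,1] warn:
  j=9: fails
  j=10: fails
  j=11: holds
First hit at j=11, so smallest k = 11-9 = 2.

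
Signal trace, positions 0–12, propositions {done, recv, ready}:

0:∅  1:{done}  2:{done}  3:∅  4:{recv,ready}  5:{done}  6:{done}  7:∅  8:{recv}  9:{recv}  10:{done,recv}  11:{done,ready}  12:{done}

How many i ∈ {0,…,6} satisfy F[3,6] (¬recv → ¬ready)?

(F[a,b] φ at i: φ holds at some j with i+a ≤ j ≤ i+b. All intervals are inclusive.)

Evaluate at each i in [0,6]:
  i=0: ✓ (witness j=3)
  i=1: ✓ (witness j=4)
  i=2: ✓ (witness j=5)
  i=3: ✓ (witness j=6)
  i=4: ✓ (witness j=7)
  i=5: ✓ (witness j=8)
  i=6: ✓ (witness j=9)
Positions where it holds: {0, 1, 2, 3, 4, 5, 6} → 7.

7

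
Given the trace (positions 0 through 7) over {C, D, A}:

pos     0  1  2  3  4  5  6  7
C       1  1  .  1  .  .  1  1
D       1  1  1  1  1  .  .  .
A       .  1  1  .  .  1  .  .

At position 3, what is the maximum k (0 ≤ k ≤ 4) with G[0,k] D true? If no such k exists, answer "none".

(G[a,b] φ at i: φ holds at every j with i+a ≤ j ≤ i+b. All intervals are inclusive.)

1

D must hold from j=3 onward; find where it first fails.
  j=3: holds
  j=4: holds
  j=5: fails
Holds on [3,4], so largest k = 1.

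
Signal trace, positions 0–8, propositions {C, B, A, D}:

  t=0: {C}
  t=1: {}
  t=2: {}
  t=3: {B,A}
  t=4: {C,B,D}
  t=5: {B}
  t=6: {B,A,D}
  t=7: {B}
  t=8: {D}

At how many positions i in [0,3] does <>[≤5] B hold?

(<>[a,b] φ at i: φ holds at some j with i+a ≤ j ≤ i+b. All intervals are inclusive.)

4

Evaluate at each i in [0,3]:
  i=0: ✓ (witness j=3)
  i=1: ✓ (witness j=3)
  i=2: ✓ (witness j=3)
  i=3: ✓ (witness j=3)
Positions where it holds: {0, 1, 2, 3} → 4.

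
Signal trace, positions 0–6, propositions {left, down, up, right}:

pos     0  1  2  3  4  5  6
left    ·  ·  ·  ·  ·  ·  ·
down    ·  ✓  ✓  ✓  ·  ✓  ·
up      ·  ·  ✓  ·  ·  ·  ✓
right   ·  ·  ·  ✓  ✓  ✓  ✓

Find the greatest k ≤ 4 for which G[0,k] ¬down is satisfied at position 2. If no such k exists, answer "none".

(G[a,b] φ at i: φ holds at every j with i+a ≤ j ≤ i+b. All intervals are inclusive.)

none

¬down must hold from j=2 onward; find where it first fails.
  j=2: fails → no k works.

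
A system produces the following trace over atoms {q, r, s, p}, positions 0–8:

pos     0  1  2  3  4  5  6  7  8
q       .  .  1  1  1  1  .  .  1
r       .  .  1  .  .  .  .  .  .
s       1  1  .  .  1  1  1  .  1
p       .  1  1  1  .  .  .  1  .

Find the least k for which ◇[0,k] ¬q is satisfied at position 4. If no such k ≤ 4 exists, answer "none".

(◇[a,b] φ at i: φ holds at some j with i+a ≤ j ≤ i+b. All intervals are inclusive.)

2

Scan j = 4,5,… for ¬q:
  j=4: fails
  j=5: fails
  j=6: holds
First hit at j=6, so smallest k = 6-4 = 2.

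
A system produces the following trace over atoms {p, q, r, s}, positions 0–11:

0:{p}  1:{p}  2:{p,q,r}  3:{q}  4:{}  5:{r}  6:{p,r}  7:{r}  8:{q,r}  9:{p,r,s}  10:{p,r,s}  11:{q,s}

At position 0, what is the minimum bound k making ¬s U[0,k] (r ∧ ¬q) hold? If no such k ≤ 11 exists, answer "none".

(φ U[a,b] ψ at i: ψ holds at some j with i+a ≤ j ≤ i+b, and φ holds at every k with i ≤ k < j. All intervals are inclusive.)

5

Need earliest j ≥ 0 with (r ∧ ¬q), and ¬s at every k in [0,j-1].
  j=0: rhs fails.
  j=1: rhs fails.
  j=2: rhs fails.
  j=3: rhs fails.
  j=4: rhs fails.
  j=5: rhs holds; lhs holds on [0,4]. k = 5.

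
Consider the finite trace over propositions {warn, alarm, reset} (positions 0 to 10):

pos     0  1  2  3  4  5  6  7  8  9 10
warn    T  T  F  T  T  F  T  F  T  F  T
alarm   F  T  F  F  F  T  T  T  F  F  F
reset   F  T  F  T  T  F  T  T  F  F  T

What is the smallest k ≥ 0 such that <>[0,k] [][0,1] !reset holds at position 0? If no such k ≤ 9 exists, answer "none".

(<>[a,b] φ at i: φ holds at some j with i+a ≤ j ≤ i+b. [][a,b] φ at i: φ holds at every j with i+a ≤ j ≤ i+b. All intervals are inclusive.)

Scan j = 0,1,… for [][0,1] !reset:
  j=0: fails
  j=1: fails
  j=2: fails
  j=3: fails
  j=4: fails
  j=5: fails
  j=6: fails
  j=7: fails
  j=8: holds
First hit at j=8, so smallest k = 8-0 = 8.

8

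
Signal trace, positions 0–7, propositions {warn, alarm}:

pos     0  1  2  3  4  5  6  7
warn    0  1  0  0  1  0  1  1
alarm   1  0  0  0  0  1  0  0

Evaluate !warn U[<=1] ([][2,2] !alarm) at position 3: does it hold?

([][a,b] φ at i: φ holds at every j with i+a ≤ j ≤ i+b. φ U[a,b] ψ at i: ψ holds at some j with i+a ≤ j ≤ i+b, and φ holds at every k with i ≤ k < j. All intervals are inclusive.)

True

Need some j in [3,4] with [][2,2] !alarm, and !warn at every k in [3,j-1].
  j=3: [][2,2] !alarm — fails at 5.
  j=4: [][2,2] !alarm holds; !warn holds at every k in [3,3] → satisfied.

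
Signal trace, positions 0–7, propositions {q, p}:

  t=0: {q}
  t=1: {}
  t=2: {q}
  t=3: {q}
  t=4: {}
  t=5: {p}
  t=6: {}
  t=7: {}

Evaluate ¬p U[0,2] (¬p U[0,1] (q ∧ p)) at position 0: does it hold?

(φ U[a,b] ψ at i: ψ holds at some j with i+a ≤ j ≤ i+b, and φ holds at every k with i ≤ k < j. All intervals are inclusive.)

No

Need some j in [0,2] with (¬p U[0,1] (q ∧ p)), and ¬p at every k in [0,j-1].
  j=0: (¬p U[0,1] (q ∧ p)) — fails.
  j=1: (¬p U[0,1] (q ∧ p)) — fails.
  j=2: (¬p U[0,1] (q ∧ p)) — fails.
No j in the window works → until fails.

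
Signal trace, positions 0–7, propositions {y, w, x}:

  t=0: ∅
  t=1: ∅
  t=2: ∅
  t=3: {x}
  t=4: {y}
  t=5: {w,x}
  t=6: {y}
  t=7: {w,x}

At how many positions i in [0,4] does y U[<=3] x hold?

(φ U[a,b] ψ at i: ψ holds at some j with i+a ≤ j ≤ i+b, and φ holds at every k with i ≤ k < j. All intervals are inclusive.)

Evaluate at each i in [0,4]:
  i=0: ✗ (lhs fails at k=0 before rhs at j=3)
  i=1: ✗ (lhs fails at k=1 before rhs at j=3)
  i=2: ✗ (lhs fails at k=2 before rhs at j=3)
  i=3: ✓ (rhs at j=3)
  i=4: ✓ (rhs at j=5; lhs holds on [4,4])
Positions where it holds: {3, 4} → 2.

2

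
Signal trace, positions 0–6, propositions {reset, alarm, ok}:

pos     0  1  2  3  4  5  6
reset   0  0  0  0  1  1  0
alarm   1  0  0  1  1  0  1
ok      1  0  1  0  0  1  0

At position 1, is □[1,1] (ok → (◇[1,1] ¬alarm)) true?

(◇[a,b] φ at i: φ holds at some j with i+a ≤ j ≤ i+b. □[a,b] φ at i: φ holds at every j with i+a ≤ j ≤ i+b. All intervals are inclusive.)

Check (ok → (◇[1,1] ¬alarm)) at every j in [2,2]:
  j=2: antecedent true; consequent fails (none in [3,3]) → ✗
Fails at j=2 → formula fails.

No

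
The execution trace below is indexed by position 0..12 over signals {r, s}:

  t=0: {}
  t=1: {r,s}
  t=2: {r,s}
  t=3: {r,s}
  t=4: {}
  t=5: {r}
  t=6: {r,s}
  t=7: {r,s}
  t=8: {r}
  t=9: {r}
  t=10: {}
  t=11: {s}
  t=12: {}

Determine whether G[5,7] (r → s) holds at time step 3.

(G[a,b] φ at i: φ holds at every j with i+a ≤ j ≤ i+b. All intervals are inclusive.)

No

Check (r → s) at every j in [8,10]:
  j=8: antecedent true; consequent false → ✗
  j=9: antecedent true; consequent false → ✗
  j=10: antecedent false → ✓
Fails at j=8 → formula fails.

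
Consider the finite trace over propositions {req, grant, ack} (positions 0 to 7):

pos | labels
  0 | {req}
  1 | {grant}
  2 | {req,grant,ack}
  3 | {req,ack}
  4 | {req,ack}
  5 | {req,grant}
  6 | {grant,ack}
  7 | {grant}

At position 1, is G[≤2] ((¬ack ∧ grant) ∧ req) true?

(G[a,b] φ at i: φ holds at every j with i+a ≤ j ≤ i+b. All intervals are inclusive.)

Check ((¬ack ∧ grant) ∧ req) at every j in [1,3]:
  j=1: false
  j=2: false
  j=3: false
Fails at j=1 → formula fails.

False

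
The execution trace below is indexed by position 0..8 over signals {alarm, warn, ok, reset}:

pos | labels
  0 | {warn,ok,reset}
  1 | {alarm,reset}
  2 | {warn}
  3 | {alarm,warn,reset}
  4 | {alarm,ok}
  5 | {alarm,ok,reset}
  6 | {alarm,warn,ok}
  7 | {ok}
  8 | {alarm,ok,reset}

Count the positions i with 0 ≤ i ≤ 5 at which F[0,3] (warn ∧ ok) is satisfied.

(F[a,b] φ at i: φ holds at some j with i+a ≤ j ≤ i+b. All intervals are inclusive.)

Evaluate at each i in [0,5]:
  i=0: ✓ (witness j=0)
  i=1: ✗ (none in [1,4])
  i=2: ✗ (none in [2,5])
  i=3: ✓ (witness j=6)
  i=4: ✓ (witness j=6)
  i=5: ✓ (witness j=6)
Positions where it holds: {0, 3, 4, 5} → 4.

4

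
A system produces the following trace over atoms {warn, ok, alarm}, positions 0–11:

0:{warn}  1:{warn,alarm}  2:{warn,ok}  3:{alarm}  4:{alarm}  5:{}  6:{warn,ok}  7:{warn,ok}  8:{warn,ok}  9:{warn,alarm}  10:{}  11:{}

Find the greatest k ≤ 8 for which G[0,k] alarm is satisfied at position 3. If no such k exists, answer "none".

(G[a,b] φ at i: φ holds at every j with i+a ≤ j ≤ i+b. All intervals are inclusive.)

alarm must hold from j=3 onward; find where it first fails.
  j=3: holds
  j=4: holds
  j=5: fails
Holds on [3,4], so largest k = 1.

1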